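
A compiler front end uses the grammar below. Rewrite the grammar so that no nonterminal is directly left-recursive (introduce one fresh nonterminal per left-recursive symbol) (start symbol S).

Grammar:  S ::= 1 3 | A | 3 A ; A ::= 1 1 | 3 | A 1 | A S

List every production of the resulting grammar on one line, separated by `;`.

A is directly left-recursive.
For A: α = {1, S}, β = {1 1, 3}. Rewrite as A → β A' and A' → α A' | ε.

S ::= 1 3 | A | 3 A; A ::= 1 1 A' | 3 A'; A' ::= 1 A' | S A' | ε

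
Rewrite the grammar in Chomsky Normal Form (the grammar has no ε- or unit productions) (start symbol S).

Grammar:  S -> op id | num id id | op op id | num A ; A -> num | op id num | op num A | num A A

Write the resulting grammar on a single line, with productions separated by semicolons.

S -> X1 X2 | X3 Y1 | X1 Y2 | X3 A; A -> num | X1 Y3 | X1 Y4 | X3 Y5; X1 -> op; X2 -> id; X3 -> num; Y1 -> X2 X2; Y2 -> X1 X2; Y3 -> X2 X3; Y4 -> X3 A; Y5 -> A A

Introduce a nonterminal for each terminal appearing in a rule of length ≥ 2: X1 → op, X2 → id, X3 → num.
Binarize each right-hand side of length ≥ 3 by chaining fresh nonterminals (Y1, Y2, …): affected rules were S → X3 X2 X2; S → X1 X1 X2; A → X1 X2 X3; A → X1 X3 A.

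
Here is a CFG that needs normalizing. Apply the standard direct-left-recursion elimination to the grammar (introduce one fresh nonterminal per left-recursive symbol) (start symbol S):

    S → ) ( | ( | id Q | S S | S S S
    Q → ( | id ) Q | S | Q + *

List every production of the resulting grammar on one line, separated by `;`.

S, Q are directly left-recursive.
For S: α = {S, S S}, β = {) (, (, id Q}. Rewrite as S → β S' and S' → α S' | ε.
For Q: α = {+ *}, β = {(, id ) Q, S}. Rewrite as Q → β Q' and Q' → α Q' | ε.

S → ) ( S' | ( S' | id Q S'; Q → ( Q' | id ) Q Q' | S Q'; S' → S S' | S S S' | eps; Q' → + * Q' | eps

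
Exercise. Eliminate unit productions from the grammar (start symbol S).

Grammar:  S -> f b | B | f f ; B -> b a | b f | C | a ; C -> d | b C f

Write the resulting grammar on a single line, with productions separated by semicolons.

Unit pairs: B ⇒* {C}; S ⇒* {B, C}.
For every A with A ⇒* B via unit rules, add B's non-unit alternatives to A; then delete every rule of the form X → Y.

S -> b a | b f | a | d | b C f | f b | f f; B -> b a | b f | a | d | b C f; C -> d | b C f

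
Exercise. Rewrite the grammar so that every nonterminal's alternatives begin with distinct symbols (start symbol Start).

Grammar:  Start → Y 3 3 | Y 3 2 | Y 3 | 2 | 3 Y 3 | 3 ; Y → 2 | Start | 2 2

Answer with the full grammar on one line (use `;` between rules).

Start has alternatives sharing prefix 'Y 3': factor to Start → Y 3 Start1 with Start1 → 3 | 2 | ε.
Start has alternatives sharing prefix '3': factor to Start → 3 Start2 with Start2 → Y 3 | ε.
Y has alternatives sharing prefix '2': factor to Y → 2 Y1 with Y1 → ε | 2.

Start → 2 | Y 3 Start1 | 3 Start2; Y → Start | 2 Y1; Start1 → 3 | 2 | epsilon; Start2 → Y 3 | epsilon; Y1 → epsilon | 2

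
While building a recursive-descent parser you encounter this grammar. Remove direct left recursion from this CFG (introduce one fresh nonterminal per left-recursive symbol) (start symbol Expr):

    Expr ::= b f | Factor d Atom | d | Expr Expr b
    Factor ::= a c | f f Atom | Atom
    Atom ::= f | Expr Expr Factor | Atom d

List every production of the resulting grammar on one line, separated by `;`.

Expr, Atom are directly left-recursive.
For Expr: α = {Expr b}, β = {b f, Factor d Atom, d}. Rewrite as Expr → β Expr1 and Expr1 → α Expr1 | ε.
For Atom: α = {d}, β = {f, Expr Expr Factor}. Rewrite as Atom → β Atom1 and Atom1 → α Atom1 | ε.

Expr ::= b f Expr1 | Factor d Atom Expr1 | d Expr1; Factor ::= a c | f f Atom | Atom; Atom ::= f Atom1 | Expr Expr Factor Atom1; Expr1 ::= Expr b Expr1 | epsilon; Atom1 ::= d Atom1 | epsilon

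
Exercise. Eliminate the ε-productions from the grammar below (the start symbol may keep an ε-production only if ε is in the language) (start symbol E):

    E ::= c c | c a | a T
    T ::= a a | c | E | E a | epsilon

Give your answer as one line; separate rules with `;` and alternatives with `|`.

E ::= c c | c a | a T | a; T ::= a a | c | E | E a

Nullable nonterminals: {T}.
ε ∉ L(G), so no ε-production is kept.
Expand every rule over subsets of its nullable positions: E → a T gives a T | a.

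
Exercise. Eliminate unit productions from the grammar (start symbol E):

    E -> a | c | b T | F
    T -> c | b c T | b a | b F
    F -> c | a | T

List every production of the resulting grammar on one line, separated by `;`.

Unit pairs: E ⇒* {F, T}; F ⇒* {T}.
For every A with A ⇒* B via unit rules, add B's non-unit alternatives to A; then delete every rule of the form X → Y.

E -> a | c | b T | b c T | b a | b F; T -> c | b c T | b a | b F; F -> c | a | b c T | b a | b F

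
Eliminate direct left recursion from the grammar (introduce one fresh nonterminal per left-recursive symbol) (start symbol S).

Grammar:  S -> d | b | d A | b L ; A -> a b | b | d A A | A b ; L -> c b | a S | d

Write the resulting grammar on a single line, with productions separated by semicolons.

A is directly left-recursive.
For A: α = {b}, β = {a b, b, d A A}. Rewrite as A → β A' and A' → α A' | ε.

S -> d | b | d A | b L; A -> a b A' | b A' | d A A A'; L -> c b | a S | d; A' -> b A' | ε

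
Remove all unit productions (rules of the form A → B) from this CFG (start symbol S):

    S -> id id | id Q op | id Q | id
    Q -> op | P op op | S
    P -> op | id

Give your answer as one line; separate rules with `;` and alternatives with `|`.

S -> id id | id Q op | id Q | id; Q -> id id | id Q op | id Q | id | op | P op op; P -> op | id

Unit pairs: Q ⇒* {S}.
For every A with A ⇒* B via unit rules, add B's non-unit alternatives to A; then delete every rule of the form X → Y.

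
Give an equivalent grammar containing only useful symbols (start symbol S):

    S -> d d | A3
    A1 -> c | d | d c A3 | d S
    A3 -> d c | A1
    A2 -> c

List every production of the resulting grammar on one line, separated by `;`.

S -> d d | A3; A1 -> c | d | d c A3 | d S; A3 -> d c | A1

Generating nonterminals: {A1, A2, A3, S}.
Reachable from S after that: {A1, A3, S}.
Removed useless symbols: {A2} and every production mentioning them.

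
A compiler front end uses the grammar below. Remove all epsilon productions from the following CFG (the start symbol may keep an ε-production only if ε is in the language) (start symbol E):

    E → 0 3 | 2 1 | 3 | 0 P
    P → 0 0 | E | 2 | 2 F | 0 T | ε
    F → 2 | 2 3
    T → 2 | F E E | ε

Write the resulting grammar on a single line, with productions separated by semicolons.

E → 0 3 | 2 1 | 3 | 0 P | 0; P → 0 0 | E | 2 | 2 F | 0 T | 0; F → 2 | 2 3; T → 2 | F E E

Nullable set = {P, T}.
ε ∉ L(G), so no ε-production is kept.
Add the nullable-subset variants: E → 0 P gives 0 P | 0. P → 0 T gives 0 T | 0.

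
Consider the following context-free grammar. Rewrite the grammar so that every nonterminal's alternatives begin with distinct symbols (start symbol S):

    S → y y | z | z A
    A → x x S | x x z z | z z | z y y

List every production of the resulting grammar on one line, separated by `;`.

S → y y | z S'; A → x x A' | z A''; S' → epsilon | A; A' → S | z z; A'' → z | y y

S has alternatives sharing prefix 'z': factor to S → z S' with S' → ε | A.
A has alternatives sharing prefix 'x x': factor to A → x x A' with A' → S | z z.
A has alternatives sharing prefix 'z': factor to A → z A'' with A'' → z | y y.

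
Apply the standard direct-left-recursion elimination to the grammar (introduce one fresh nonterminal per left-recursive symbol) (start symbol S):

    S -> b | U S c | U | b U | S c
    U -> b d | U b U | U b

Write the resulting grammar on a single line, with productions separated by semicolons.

S, U are directly left-recursive.
For S: α = {c}, β = {b, U S c, U, b U}. Rewrite as S → β S' and S' → α S' | ε.
For U: α = {b U, b}, β = {b d}. Rewrite as U → β U' and U' → α U' | ε.

S -> b S' | U S c S' | U S' | b U S'; U -> b d U'; S' -> c S' | eps; U' -> b U U' | b U' | eps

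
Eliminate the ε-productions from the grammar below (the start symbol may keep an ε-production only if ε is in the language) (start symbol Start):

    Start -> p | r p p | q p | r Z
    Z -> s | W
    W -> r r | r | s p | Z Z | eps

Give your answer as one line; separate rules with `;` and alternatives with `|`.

Start -> p | r p p | q p | r Z | r; Z -> s | W; W -> r r | r | s p | Z Z | Z

Nullable set = {W, Z}.
ε ∉ L(G), so no ε-production is kept.
Add the nullable-subset variants: Start → r Z gives r Z | r. W → Z Z gives Z Z | Z.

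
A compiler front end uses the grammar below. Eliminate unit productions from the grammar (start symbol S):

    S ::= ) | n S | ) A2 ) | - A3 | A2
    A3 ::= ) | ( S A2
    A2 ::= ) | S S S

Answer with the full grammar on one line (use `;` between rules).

Unit pairs: S ⇒* {A2}.
For every A with A ⇒* B via unit rules, add B's non-unit alternatives to A; then delete every rule of the form X → Y.

S ::= ) | S S S | n S | ) A2 ) | - A3; A3 ::= ) | ( S A2; A2 ::= ) | S S S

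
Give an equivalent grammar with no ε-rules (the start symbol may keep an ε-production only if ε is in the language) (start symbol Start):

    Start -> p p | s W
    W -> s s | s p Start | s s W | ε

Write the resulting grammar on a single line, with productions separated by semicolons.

Nullable nonterminals: {W}.
ε ∉ L(G), so no ε-production is kept.
For each production, add variants omitting each subset of nullable occurrences: Start → s W gives s W | s.

Start -> p p | s W | s; W -> s s | s p Start | s s W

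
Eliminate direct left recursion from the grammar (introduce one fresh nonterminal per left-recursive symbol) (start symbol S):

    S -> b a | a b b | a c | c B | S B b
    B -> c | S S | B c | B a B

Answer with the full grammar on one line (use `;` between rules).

S -> b a S' | a b b S' | a c S' | c B S'; B -> c B' | S S B'; S' -> B b S' | ε; B' -> c B' | a B B' | ε

S, B are directly left-recursive.
For S: α = {B b}, β = {b a, a b b, a c, c B}. Rewrite as S → β S' and S' → α S' | ε.
For B: α = {c, a B}, β = {c, S S}. Rewrite as B → β B' and B' → α B' | ε.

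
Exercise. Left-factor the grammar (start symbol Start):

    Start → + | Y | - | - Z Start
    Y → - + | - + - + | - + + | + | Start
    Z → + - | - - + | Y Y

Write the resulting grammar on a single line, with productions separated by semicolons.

Start has alternatives sharing prefix '-': factor to Start → - Start1 with Start1 → ε | Z Start.
Y has alternatives sharing prefix '- +': factor to Y → - + Y1 with Y1 → ε | - + | +.

Start → + | Y | - Start1; Y → + | Start | - + Y1; Z → + - | - - + | Y Y; Start1 → ε | Z Start; Y1 → ε | - + | +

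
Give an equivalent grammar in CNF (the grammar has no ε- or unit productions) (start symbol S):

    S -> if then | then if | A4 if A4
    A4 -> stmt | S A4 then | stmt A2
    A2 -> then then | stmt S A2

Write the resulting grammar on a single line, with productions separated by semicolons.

Introduce a nonterminal for each terminal appearing in a rule of length ≥ 2: X1 → if, X2 → then, X3 → stmt.
Binarize each right-hand side of length ≥ 3 by chaining fresh nonterminals (Y1, Y2, …): affected rules were S → A4 X1 A4; A4 → S A4 X2; A2 → X3 S A2.

S -> X1 X2 | X2 X1 | A4 Y1; A4 -> stmt | S Y2 | X3 A2; A2 -> X2 X2 | X3 Y3; X1 -> if; X2 -> then; X3 -> stmt; Y1 -> X1 A4; Y2 -> A4 X2; Y3 -> S A2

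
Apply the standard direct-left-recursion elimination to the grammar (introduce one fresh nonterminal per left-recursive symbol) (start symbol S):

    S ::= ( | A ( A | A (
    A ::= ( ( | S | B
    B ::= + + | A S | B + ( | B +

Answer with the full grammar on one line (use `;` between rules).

S ::= ( | A ( A | A (; A ::= ( ( | S | B; B ::= + + B' | A S B'; B' ::= + ( B' | + B' | ε

Left recursion appears on B.
For B: α = {+ (, +}, β = {+ +, A S}. Rewrite as B → β B' and B' → α B' | ε.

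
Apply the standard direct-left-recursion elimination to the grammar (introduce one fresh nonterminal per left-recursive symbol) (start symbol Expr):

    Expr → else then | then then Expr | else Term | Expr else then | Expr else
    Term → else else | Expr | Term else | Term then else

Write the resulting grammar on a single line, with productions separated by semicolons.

Expr → else then Expr1 | then then Expr Expr1 | else Term Expr1; Term → else else Term1 | Expr Term1; Expr1 → else then Expr1 | else Expr1 | ε; Term1 → else Term1 | then else Term1 | ε

Left recursion appears on Expr, Term.
For Expr: α = {else then, else}, β = {else then, then then Expr, else Term}. Rewrite as Expr → β Expr1 and Expr1 → α Expr1 | ε.
For Term: α = {else, then else}, β = {else else, Expr}. Rewrite as Term → β Term1 and Term1 → α Term1 | ε.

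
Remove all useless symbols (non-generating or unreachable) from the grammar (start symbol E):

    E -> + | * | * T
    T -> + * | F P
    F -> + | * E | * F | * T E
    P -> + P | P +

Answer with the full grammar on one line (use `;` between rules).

Generating nonterminals: {E, F, T}.
Reachable from E after that: {E, T}.
Removed useless symbols: {F, P} and every production mentioning them.

E -> + | * | * T; T -> + *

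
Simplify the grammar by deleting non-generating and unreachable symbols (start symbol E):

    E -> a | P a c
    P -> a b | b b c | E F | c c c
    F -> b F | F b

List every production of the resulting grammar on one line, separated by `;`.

Generating nonterminals: {E, P}.
Reachable from E after that: {E, P}.
Removed useless symbols: {F} and every production mentioning them.

E -> a | P a c; P -> a b | b b c | c c c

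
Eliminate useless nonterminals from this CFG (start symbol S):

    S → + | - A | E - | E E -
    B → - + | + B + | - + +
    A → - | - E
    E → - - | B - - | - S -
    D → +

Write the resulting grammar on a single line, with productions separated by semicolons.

Generating nonterminals: {A, B, D, E, S}.
Reachable from S after that: {A, B, E, S}.
Removed useless symbols: {D} and every production mentioning them.

S → + | - A | E - | E E -; B → - + | + B + | - + +; A → - | - E; E → - - | B - - | - S -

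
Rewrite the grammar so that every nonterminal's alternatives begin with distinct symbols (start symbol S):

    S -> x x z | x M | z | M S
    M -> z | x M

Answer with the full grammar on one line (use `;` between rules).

S has alternatives sharing prefix 'x': factor to S → x S' with S' → x z | M.

S -> z | M S | x S'; M -> z | x M; S' -> x z | M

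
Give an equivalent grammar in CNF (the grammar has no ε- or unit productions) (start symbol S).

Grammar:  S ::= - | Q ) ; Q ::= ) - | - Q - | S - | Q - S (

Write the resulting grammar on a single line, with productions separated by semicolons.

S ::= - | Q X1; Q ::= X1 X2 | X2 Y1 | S X2 | Q Y2; X1 ::= ); X2 ::= -; X3 ::= (; Y1 ::= Q X2; Y2 ::= X2 Y3; Y3 ::= S X3

Introduce a nonterminal for each terminal appearing in a rule of length ≥ 2: X1 → ), X2 → -, X3 → (.
Binarize each right-hand side of length ≥ 3 by chaining fresh nonterminals (Y1, Y2, …): affected rules were Q → X2 Q X2; Q → Q X2 S X3.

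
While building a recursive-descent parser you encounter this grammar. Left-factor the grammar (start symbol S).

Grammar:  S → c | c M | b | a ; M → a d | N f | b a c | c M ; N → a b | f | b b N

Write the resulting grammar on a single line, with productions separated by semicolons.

S has alternatives sharing prefix 'c': factor to S → c S' with S' → ε | M.

S → b | a | c S'; M → a d | N f | b a c | c M; N → a b | f | b b N; S' → ε | M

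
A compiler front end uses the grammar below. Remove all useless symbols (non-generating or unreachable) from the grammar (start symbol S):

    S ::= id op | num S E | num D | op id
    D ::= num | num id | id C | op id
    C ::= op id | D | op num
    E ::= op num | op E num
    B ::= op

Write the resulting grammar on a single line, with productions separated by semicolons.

S ::= id op | num S E | num D | op id; D ::= num | num id | id C | op id; C ::= op id | D | op num; E ::= op num | op E num

Generating nonterminals: {B, C, D, E, S}.
Reachable from S after that: {C, D, E, S}.
Removed useless symbols: {B} and every production mentioning them.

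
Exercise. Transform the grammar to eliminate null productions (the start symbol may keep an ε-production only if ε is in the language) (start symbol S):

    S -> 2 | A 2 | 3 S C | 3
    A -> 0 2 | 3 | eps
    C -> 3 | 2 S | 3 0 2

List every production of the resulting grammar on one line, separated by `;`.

The nullable symbols are {A}.
ε ∉ L(G), so no ε-production is kept.

S -> 2 | A 2 | 3 S C | 3; A -> 0 2 | 3; C -> 3 | 2 S | 3 0 2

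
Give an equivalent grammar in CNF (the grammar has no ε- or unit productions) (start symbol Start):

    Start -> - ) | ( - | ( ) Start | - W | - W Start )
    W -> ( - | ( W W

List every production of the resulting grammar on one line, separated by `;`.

Start -> X1 X2 | X3 X1 | X3 Y1 | X1 W | X1 Y2; W -> X3 X1 | X3 Y4; X1 -> -; X2 -> ); X3 -> (; Y1 -> X2 Start; Y2 -> W Y3; Y3 -> Start X2; Y4 -> W W

Introduce a nonterminal for each terminal appearing in a rule of length ≥ 2: X1 → -, X2 → ), X3 → (.
Binarize each right-hand side of length ≥ 3 by chaining fresh nonterminals (Y1, Y2, …): affected rules were Start → X3 X2 Start; Start → X1 W Start X2; W → X3 W W.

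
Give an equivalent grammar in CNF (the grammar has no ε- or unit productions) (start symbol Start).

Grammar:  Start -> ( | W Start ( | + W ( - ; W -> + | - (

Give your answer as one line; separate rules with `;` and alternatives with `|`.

Start -> ( | W Y1 | X2 Y2; W -> + | X3 X1; X1 -> (; X2 -> +; X3 -> -; Y1 -> Start X1; Y2 -> W Y3; Y3 -> X1 X3

Introduce a nonterminal for each terminal appearing in a rule of length ≥ 2: X1 → (, X2 → +, X3 → -.
Binarize each right-hand side of length ≥ 3 by chaining fresh nonterminals (Y1, Y2, …): affected rules were Start → W Start X1; Start → X2 W X1 X3.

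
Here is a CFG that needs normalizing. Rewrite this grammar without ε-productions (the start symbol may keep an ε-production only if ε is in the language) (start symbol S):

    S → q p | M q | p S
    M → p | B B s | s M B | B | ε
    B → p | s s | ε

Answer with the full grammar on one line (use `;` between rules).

Nullable nonterminals: {B, M}.
ε ∉ L(G), so no ε-production is kept.
Add the nullable-subset variants: S → M q gives M q | q. M → B B s gives B B s | B s | s. M → s M B gives s M B | s M | s B.

S → q p | M q | q | p S; M → p | B B s | B s | s | s M B | s M | s B | B; B → p | s s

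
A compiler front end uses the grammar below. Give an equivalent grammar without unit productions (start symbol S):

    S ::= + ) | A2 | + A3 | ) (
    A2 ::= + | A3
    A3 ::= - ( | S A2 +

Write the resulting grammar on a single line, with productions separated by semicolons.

S ::= + | + ) | + A3 | ) ( | - ( | S A2 +; A2 ::= + | - ( | S A2 +; A3 ::= - ( | S A2 +

Unit pairs: A2 ⇒* {A3}; S ⇒* {A2, A3}.
For every A with A ⇒* B via unit rules, add B's non-unit alternatives to A; then delete every rule of the form X → Y.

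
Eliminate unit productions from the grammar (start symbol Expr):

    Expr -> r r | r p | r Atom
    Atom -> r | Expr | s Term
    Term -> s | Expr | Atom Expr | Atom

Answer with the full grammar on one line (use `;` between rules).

Expr -> r r | r p | r Atom; Atom -> r | s Term | r r | r p | r Atom; Term -> s | Atom Expr | r | s Term | r r | r p | r Atom

Unit pairs: Atom ⇒* {Expr}; Term ⇒* {Atom, Expr}.
For each unit pair (A, B), copy every non-unit production of B to A, then drop all unit productions.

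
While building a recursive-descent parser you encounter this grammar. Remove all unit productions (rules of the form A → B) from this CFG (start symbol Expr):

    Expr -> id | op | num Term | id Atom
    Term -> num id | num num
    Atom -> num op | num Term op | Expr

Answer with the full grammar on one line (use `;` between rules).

Expr -> id | op | num Term | id Atom; Term -> num id | num num; Atom -> num op | num Term op | id | op | num Term | id Atom

Unit pairs: Atom ⇒* {Expr}.
Replace each nonterminal's rules with the union of the non-unit rules of every nonterminal it unit-derives.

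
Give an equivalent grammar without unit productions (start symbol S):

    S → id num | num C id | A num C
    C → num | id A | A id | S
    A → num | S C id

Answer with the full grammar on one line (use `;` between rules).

Unit pairs: C ⇒* {S}.
For each unit pair (A, B), copy every non-unit production of B to A, then drop all unit productions.

S → id num | num C id | A num C; C → num | id A | A id | id num | num C id | A num C; A → num | S C id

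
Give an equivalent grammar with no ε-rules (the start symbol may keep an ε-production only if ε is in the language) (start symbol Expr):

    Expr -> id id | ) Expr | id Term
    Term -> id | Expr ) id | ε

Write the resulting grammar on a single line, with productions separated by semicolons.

Expr -> id id | ) Expr | id Term | id; Term -> id | Expr ) id

Nullable set = {Term}.
ε ∉ L(G), so no ε-production is kept.
Expand every rule over subsets of its nullable positions: Expr → id Term gives id Term | id.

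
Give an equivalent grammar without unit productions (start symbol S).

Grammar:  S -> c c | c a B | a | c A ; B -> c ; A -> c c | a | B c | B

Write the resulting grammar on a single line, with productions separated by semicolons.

Unit pairs: A ⇒* {B}.
For every A with A ⇒* B via unit rules, add B's non-unit alternatives to A; then delete every rule of the form X → Y.

S -> c c | c a B | a | c A; B -> c; A -> c | c c | a | B c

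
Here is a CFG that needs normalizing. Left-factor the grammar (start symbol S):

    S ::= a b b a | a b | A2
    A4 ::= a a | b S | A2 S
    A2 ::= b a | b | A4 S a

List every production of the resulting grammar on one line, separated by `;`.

S has alternatives sharing prefix 'a b': factor to S → a b S' with S' → b a | ε.
A2 has alternatives sharing prefix 'b': factor to A2 → b A2' with A2' → a | ε.

S ::= A2 | a b S'; A4 ::= a a | b S | A2 S; A2 ::= A4 S a | b A2'; S' ::= b a | ε; A2' ::= a | ε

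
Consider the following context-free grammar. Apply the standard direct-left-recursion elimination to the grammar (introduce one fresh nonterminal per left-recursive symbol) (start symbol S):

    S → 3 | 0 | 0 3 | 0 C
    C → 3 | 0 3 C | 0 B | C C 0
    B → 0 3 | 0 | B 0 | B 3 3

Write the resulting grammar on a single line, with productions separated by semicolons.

S → 3 | 0 | 0 3 | 0 C; C → 3 C' | 0 3 C C' | 0 B C'; B → 0 3 B' | 0 B'; C' → C 0 C' | ε; B' → 0 B' | 3 3 B' | ε

Directly left-recursive nonterminals: C, B.
For C: α = {C 0}, β = {3, 0 3 C, 0 B}. Rewrite as C → β C' and C' → α C' | ε.
For B: α = {0, 3 3}, β = {0 3, 0}. Rewrite as B → β B' and B' → α B' | ε.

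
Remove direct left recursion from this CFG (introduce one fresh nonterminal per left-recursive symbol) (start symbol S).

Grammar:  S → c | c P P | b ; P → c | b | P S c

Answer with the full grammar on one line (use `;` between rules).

S → c | c P P | b; P → c P' | b P'; P' → S c P' | ε

Left recursion appears on P.
For P: α = {S c}, β = {c, b}. Rewrite as P → β P' and P' → α P' | ε.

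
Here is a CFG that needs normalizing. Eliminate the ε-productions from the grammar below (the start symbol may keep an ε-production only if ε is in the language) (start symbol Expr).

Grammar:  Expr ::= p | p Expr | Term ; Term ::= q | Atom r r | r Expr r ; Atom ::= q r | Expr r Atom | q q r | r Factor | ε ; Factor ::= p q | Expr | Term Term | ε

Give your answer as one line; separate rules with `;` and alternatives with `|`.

The nullable symbols are {Atom, Factor}.
ε ∉ L(G), so no ε-production is kept.
Expand every rule over subsets of its nullable positions: Term → Atom r r gives Atom r r | r r. Atom → Expr r Atom gives Expr r Atom | Expr r. Atom → r Factor gives r Factor | r.

Expr ::= p | p Expr | Term; Term ::= q | Atom r r | r r | r Expr r; Atom ::= q r | Expr r Atom | Expr r | q q r | r Factor | r; Factor ::= p q | Expr | Term Term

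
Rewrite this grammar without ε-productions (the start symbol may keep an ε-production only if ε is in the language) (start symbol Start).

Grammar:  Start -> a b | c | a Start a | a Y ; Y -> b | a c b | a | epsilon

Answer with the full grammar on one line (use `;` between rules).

Nullable set = {Y}.
ε ∉ L(G), so no ε-production is kept.
For each production, add variants omitting each subset of nullable occurrences: Start → a Y gives a Y | a.

Start -> a b | c | a Start a | a Y | a; Y -> b | a c b | a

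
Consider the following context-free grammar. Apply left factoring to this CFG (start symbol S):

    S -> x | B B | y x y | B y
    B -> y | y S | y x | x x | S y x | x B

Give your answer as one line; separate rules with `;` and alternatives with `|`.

S -> x | y x y | B S'; B -> S y x | y B' | x B''; S' -> B | y; B' -> ε | S | x; B'' -> x | B

S has alternatives sharing prefix 'B': factor to S → B S' with S' → B | y.
B has alternatives sharing prefix 'y': factor to B → y B' with B' → ε | S | x.
B has alternatives sharing prefix 'x': factor to B → x B'' with B'' → x | B.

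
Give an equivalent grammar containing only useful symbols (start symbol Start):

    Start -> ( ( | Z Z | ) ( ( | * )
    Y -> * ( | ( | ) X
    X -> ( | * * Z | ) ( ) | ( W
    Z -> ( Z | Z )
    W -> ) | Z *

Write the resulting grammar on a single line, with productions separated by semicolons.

Generating nonterminals: {Start, W, X, Y}.
Reachable from Start after that: {Start}.
Removed useless symbols: {W, X, Y, Z} and every production mentioning them.

Start -> ( ( | ) ( ( | * )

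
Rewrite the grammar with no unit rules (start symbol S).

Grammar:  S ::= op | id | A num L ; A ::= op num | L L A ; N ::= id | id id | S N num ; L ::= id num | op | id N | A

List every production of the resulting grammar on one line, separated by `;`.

Unit pairs: L ⇒* {A}.
For each unit pair (A, B), copy every non-unit production of B to A, then drop all unit productions.

S ::= op | id | A num L; A ::= op num | L L A; N ::= id | id id | S N num; L ::= id num | op | id N | op num | L L A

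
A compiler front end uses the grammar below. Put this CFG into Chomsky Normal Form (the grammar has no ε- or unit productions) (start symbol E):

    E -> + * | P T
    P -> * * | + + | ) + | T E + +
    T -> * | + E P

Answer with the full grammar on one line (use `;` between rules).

Introduce a nonterminal for each terminal appearing in a rule of length ≥ 2: X1 → +, X2 → *, X3 → ).
Binarize each right-hand side of length ≥ 3 by chaining fresh nonterminals (Y1, Y2, …): affected rules were P → T E X1 X1; T → X1 E P.

E -> X1 X2 | P T; P -> X2 X2 | X1 X1 | X3 X1 | T Y1; T -> * | X1 Y3; X1 -> +; X2 -> *; X3 -> ); Y1 -> E Y2; Y2 -> X1 X1; Y3 -> E P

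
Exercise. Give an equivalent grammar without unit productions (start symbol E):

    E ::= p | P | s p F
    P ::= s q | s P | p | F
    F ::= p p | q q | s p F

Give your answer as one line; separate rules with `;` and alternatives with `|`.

E ::= p | s p F | s q | s P | p p | q q; P ::= p p | q q | s p F | s q | s P | p; F ::= p p | q q | s p F

Unit pairs: E ⇒* {F, P}; P ⇒* {F}.
For each unit pair (A, B), copy every non-unit production of B to A, then drop all unit productions.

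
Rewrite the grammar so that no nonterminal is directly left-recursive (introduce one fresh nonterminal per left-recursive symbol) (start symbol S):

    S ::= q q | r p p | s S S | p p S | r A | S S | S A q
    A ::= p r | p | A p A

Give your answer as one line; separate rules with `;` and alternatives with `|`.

Directly left-recursive nonterminals: S, A.
For S: α = {S, A q}, β = {q q, r p p, s S S, p p S, r A}. Rewrite as S → β S' and S' → α S' | ε.
For A: α = {p A}, β = {p r, p}. Rewrite as A → β A' and A' → α A' | ε.

S ::= q q S' | r p p S' | s S S S' | p p S S' | r A S'; A ::= p r A' | p A'; S' ::= S S' | A q S' | ε; A' ::= p A A' | ε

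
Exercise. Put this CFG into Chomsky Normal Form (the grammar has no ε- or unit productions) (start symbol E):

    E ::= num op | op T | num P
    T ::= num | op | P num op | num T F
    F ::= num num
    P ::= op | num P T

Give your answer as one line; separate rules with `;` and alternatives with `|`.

E ::= X1 X2 | X2 T | X1 P; T ::= num | op | P Y1 | X1 Y2; F ::= X1 X1; P ::= op | X1 Y3; X1 ::= num; X2 ::= op; Y1 ::= X1 X2; Y2 ::= T F; Y3 ::= P T

Introduce a nonterminal for each terminal appearing in a rule of length ≥ 2: X1 → num, X2 → op.
Binarize each right-hand side of length ≥ 3 by chaining fresh nonterminals (Y1, Y2, …): affected rules were T → P X1 X2; T → X1 T F; P → X1 P T.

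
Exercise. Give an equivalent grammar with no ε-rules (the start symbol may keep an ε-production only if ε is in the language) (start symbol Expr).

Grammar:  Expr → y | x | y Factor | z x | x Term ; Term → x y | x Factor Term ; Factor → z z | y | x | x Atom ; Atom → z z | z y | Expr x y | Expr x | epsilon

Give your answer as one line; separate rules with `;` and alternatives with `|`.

The nullable symbols are {Atom}.
ε ∉ L(G), so no ε-production is kept.

Expr → y | x | y Factor | z x | x Term; Term → x y | x Factor Term; Factor → z z | y | x | x Atom; Atom → z z | z y | Expr x y | Expr x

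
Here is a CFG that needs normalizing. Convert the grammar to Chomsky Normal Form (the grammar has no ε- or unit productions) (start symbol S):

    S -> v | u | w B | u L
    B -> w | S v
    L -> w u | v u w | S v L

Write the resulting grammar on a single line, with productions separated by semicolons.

S -> v | u | X1 B | X2 L; B -> w | S X3; L -> X1 X2 | X3 Y1 | S Y2; X1 -> w; X2 -> u; X3 -> v; Y1 -> X2 X1; Y2 -> X3 L

Introduce a nonterminal for each terminal appearing in a rule of length ≥ 2: X1 → w, X2 → u, X3 → v.
Binarize each right-hand side of length ≥ 3 by chaining fresh nonterminals (Y1, Y2, …): affected rules were L → X3 X2 X1; L → S X3 L.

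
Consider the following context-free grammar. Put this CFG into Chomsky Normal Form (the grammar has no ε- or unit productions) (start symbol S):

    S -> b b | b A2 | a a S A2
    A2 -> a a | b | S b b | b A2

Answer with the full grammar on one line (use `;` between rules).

Introduce a nonterminal for each terminal appearing in a rule of length ≥ 2: X1 → b, X2 → a.
Binarize each right-hand side of length ≥ 3 by chaining fresh nonterminals (Y1, Y2, …): affected rules were S → X2 X2 S A2; A2 → S X1 X1.

S -> X1 X1 | X1 A2 | X2 Y1; A2 -> X2 X2 | b | S Y3 | X1 A2; X1 -> b; X2 -> a; Y1 -> X2 Y2; Y2 -> S A2; Y3 -> X1 X1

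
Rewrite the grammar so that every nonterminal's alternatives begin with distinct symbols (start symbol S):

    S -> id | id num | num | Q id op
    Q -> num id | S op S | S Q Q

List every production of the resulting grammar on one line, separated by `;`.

S has alternatives sharing prefix 'id': factor to S → id S' with S' → ε | num.
Q has alternatives sharing prefix 'S': factor to Q → S Q' with Q' → op S | Q Q.

S -> num | Q id op | id S'; Q -> num id | S Q'; S' -> ε | num; Q' -> op S | Q Q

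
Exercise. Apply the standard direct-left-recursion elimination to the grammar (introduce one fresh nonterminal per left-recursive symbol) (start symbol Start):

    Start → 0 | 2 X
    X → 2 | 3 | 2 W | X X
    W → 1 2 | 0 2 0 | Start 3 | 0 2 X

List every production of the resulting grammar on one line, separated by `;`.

X is directly left-recursive.
For X: α = {X}, β = {2, 3, 2 W}. Rewrite as X → β X1 and X1 → α X1 | ε.

Start → 0 | 2 X; X → 2 X1 | 3 X1 | 2 W X1; W → 1 2 | 0 2 0 | Start 3 | 0 2 X; X1 → X X1 | ε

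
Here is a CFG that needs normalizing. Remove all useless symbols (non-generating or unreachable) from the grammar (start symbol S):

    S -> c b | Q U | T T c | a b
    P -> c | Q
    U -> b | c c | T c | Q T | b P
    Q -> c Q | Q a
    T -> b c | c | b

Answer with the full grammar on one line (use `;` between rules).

Generating nonterminals: {P, S, T, U}.
Reachable from S after that: {S, T}.
Removed useless symbols: {P, Q, U} and every production mentioning them.

S -> c b | T T c | a b; T -> b c | c | b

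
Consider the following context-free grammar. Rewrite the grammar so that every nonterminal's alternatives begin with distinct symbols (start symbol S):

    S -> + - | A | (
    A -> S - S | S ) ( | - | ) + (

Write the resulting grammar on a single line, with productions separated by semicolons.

A has alternatives sharing prefix 'S': factor to A → S A' with A' → - S | ) (.

S -> + - | A | (; A -> - | ) + ( | S A'; A' -> - S | ) (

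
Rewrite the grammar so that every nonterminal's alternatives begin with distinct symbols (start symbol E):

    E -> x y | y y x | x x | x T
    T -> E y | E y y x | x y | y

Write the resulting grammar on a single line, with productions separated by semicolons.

E -> y y x | x E'; T -> x y | y | E y T'; E' -> y | x | T; T' -> ε | y x

E has alternatives sharing prefix 'x': factor to E → x E' with E' → y | x | T.
T has alternatives sharing prefix 'E y': factor to T → E y T' with T' → ε | y x.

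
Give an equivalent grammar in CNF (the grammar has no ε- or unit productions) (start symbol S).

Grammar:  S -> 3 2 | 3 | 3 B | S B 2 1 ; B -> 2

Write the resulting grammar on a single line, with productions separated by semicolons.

Introduce a nonterminal for each terminal appearing in a rule of length ≥ 2: X1 → 3, X2 → 2, X3 → 1.
Binarize each right-hand side of length ≥ 3 by chaining fresh nonterminals (Y1, Y2, …): affected rules were S → S B X2 X3.

S -> X1 X2 | 3 | X1 B | S Y1; B -> 2; X1 -> 3; X2 -> 2; X3 -> 1; Y1 -> B Y2; Y2 -> X2 X3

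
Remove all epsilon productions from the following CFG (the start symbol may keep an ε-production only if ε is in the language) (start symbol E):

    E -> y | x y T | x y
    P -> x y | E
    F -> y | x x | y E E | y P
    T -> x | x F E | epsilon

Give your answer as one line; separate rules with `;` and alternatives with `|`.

Nullable set = {T}.
ε ∉ L(G), so no ε-production is kept.
Add the nullable-subset variants: E → x y T gives x y T | x y.

E -> y | x y T | x y; P -> x y | E; F -> y | x x | y E E | y P; T -> x | x F E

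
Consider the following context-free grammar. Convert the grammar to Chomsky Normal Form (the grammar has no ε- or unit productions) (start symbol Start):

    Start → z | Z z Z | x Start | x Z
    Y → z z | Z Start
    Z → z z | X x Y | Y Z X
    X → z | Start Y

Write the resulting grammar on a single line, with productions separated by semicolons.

Start → z | Z Y1 | X2 Start | X2 Z; Y → X1 X1 | Z Start; Z → X1 X1 | X Y2 | Y Y3; X → z | Start Y; X1 → z; X2 → x; Y1 → X1 Z; Y2 → X2 Y; Y3 → Z X

Introduce a nonterminal for each terminal appearing in a rule of length ≥ 2: X1 → z, X2 → x.
Binarize each right-hand side of length ≥ 3 by chaining fresh nonterminals (Y1, Y2, …): affected rules were Start → Z X1 Z; Z → X X2 Y; Z → Y Z X.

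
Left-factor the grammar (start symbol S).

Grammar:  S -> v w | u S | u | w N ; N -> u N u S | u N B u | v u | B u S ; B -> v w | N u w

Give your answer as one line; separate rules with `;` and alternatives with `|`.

S has alternatives sharing prefix 'u': factor to S → u S' with S' → S | ε.
N has alternatives sharing prefix 'u N': factor to N → u N N' with N' → u S | B u.

S -> v w | w N | u S'; N -> v u | B u S | u N N'; B -> v w | N u w; S' -> S | ε; N' -> u S | B u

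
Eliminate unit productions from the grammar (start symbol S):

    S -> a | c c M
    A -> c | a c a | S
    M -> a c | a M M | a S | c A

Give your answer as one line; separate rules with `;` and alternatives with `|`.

S -> a | c c M; A -> a | c c M | c | a c a; M -> a c | a M M | a S | c A

Unit pairs: A ⇒* {S}.
Replace each nonterminal's rules with the union of the non-unit rules of every nonterminal it unit-derives.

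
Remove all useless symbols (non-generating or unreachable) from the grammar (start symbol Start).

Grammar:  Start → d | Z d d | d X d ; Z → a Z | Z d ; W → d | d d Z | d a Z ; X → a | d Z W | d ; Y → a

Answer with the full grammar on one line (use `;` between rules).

Start → d | d X d; X → a | d

Generating nonterminals: {Start, W, X, Y}.
Reachable from Start after that: {Start, X}.
Removed useless symbols: {W, Y, Z} and every production mentioning them.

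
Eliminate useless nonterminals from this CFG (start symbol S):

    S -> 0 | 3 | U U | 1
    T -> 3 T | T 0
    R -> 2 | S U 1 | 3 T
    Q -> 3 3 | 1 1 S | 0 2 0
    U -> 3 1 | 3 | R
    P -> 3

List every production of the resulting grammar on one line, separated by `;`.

Generating nonterminals: {P, Q, R, S, U}.
Reachable from S after that: {R, S, U}.
Removed useless symbols: {P, Q, T} and every production mentioning them.

S -> 0 | 3 | U U | 1; R -> 2 | S U 1; U -> 3 1 | 3 | R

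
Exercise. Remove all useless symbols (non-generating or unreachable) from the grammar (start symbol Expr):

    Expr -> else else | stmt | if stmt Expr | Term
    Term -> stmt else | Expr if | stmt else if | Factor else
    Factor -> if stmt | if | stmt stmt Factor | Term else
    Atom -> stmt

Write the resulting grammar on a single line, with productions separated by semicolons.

Expr -> else else | stmt | if stmt Expr | Term; Term -> stmt else | Expr if | stmt else if | Factor else; Factor -> if stmt | if | stmt stmt Factor | Term else

Generating nonterminals: {Atom, Expr, Factor, Term}.
Reachable from Expr after that: {Expr, Factor, Term}.
Removed useless symbols: {Atom} and every production mentioning them.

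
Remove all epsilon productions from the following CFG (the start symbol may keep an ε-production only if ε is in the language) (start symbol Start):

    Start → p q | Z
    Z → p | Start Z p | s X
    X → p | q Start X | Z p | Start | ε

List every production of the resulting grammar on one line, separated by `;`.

Start → p q | Z; Z → p | Start Z p | s X | s; X → p | q Start X | q Start | Z p | Start

Nullable set = {X}.
ε ∉ L(G), so no ε-production is kept.
For each production, add variants omitting each subset of nullable occurrences: Z → s X gives s X | s. X → q Start X gives q Start X | q Start.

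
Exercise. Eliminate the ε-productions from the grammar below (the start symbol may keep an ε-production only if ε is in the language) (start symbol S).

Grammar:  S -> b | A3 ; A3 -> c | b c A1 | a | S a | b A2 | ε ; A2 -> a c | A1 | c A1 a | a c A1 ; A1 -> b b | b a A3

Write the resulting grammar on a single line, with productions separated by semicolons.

The nullable symbols are {A3, S}.
ε ∈ L(G) since S is nullable, so keep S → ε.
Expand every rule over subsets of its nullable positions: A1 → b a A3 gives b a A3 | b a.

S -> b | A3 | ε; A3 -> c | b c A1 | a | S a | b A2; A2 -> a c | A1 | c A1 a | a c A1; A1 -> b b | b a A3 | b a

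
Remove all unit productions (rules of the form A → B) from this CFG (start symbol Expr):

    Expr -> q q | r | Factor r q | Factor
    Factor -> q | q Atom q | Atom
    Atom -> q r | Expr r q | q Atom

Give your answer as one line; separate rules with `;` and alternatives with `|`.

Expr -> q r | Expr r q | q Atom | q | q Atom q | q q | r | Factor r q; Factor -> q r | Expr r q | q Atom | q | q Atom q; Atom -> q r | Expr r q | q Atom

Unit pairs: Expr ⇒* {Atom, Factor}; Factor ⇒* {Atom}.
For every A with A ⇒* B via unit rules, add B's non-unit alternatives to A; then delete every rule of the form X → Y.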